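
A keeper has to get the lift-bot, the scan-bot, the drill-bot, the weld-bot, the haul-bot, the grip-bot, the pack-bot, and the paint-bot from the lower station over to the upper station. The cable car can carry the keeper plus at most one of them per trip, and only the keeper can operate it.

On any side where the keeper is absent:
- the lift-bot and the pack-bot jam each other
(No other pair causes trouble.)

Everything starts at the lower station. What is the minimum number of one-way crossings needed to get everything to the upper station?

15

Counting alone: the keeper can take at most 1 across per trip to the upper station, so moving all 8 needs at least 8 loaded trips out, with a return between consecutive ones — at least 15 crossings.
The plan below uses exactly 15 crossings, so it is optimal:
1. Keeper goes to the upper station with the lift-bot.  [the lower station: the drill-bot, the grip-bot, the haul-bot, the pack-bot, the paint-bot, the scan-bot, the weld-bot | the upper station: the lift-bot]
2. Keeper goes back to the lower station alone.  [the lower station: the drill-bot, the grip-bot, the haul-bot, the pack-bot, the paint-bot, the scan-bot, the weld-bot | the upper station: the lift-bot]
3. Keeper goes to the upper station with the scan-bot.  [the lower station: the drill-bot, the grip-bot, the haul-bot, the pack-bot, the paint-bot, the weld-bot | the upper station: the lift-bot, the scan-bot]
4. Keeper goes back to the lower station alone.  [the lower station: the drill-bot, the grip-bot, the haul-bot, the pack-bot, the paint-bot, the weld-bot | the upper station: the lift-bot, the scan-bot]
5. Keeper goes to the upper station with the drill-bot.  [the lower station: the grip-bot, the haul-bot, the pack-bot, the paint-bot, the weld-bot | the upper station: the drill-bot, the lift-bot, the scan-bot]
6. Keeper goes back to the lower station alone.  [the lower station: the grip-bot, the haul-bot, the pack-bot, the paint-bot, the weld-bot | the upper station: the drill-bot, the lift-bot, the scan-bot]
7. Keeper goes to the upper station with the weld-bot.  [the lower station: the grip-bot, the haul-bot, the pack-bot, the paint-bot | the upper station: the drill-bot, the lift-bot, the scan-bot, the weld-bot]
8. Keeper goes back to the lower station alone.  [the lower station: the grip-bot, the haul-bot, the pack-bot, the paint-bot | the upper station: the drill-bot, the lift-bot, the scan-bot, the weld-bot]
9. Keeper goes to the upper station with the haul-bot.  [the lower station: the grip-bot, the pack-bot, the paint-bot | the upper station: the drill-bot, the haul-bot, the lift-bot, the scan-bot, the weld-bot]
10. Keeper goes back to the lower station alone.  [the lower station: the grip-bot, the pack-bot, the paint-bot | the upper station: the drill-bot, the haul-bot, the lift-bot, the scan-bot, the weld-bot]
11. Keeper goes to the upper station with the grip-bot.  [the lower station: the pack-bot, the paint-bot | the upper station: the drill-bot, the grip-bot, the haul-bot, the lift-bot, the scan-bot, the weld-bot]
12. Keeper goes back to the lower station alone.  [the lower station: the pack-bot, the paint-bot | the upper station: the drill-bot, the grip-bot, the haul-bot, the lift-bot, the scan-bot, the weld-bot]
13. Keeper goes to the upper station with the paint-bot.  [the lower station: the pack-bot | the upper station: the drill-bot, the grip-bot, the haul-bot, the lift-bot, the paint-bot, the scan-bot, the weld-bot]
14. Keeper goes back to the lower station alone.  [the lower station: the pack-bot | the upper station: the drill-bot, the grip-bot, the haul-bot, the lift-bot, the paint-bot, the scan-bot, the weld-bot]
15. Keeper goes to the upper station with the pack-bot.  [the lower station: — | the upper station: the drill-bot, the grip-bot, the haul-bot, the lift-bot, the pack-bot, the paint-bot, the scan-bot, the weld-bot]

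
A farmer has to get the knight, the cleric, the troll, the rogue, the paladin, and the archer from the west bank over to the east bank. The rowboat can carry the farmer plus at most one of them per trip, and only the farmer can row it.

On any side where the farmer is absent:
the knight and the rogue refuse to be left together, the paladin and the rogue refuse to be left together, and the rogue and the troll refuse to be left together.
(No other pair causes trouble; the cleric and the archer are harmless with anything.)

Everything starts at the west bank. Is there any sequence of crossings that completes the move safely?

Following every safe sequence of crossings from the start, the most of the 6 that can be at the east bank as the rowboat arrives there on crossings 1, 3, 5, 7 is 1, 2, 3, 4 respectively; the best ever achieved is 4 of 6.
From crossing 9 on, no configuration arises that was not already reachable earlier: only 36 distinct safe configurations (who is on which side, and where the rowboat is) can ever be reached, none of them has everyone across, and every continuation just revisits them. So no valid plan exists.

No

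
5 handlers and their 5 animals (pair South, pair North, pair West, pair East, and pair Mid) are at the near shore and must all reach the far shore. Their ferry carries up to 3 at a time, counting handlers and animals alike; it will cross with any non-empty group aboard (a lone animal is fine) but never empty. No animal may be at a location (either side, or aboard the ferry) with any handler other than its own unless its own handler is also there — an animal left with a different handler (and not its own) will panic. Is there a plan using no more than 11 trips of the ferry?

Yes

Yes — this plan uses 11 crossings (≤ 11):
1. animal South and handler South cross → the far shore.
2. handler South crosses ← the near shore.
3. animal East, animal North, and animal West cross → the far shore.
4. animal South crosses ← the near shore.
5. handler East, handler North, and handler West cross → the far shore.
6. animal North and handler North cross ← the near shore.
7. handler Mid, handler North, and handler South cross → the far shore.
8. animal West crosses ← the near shore.
9. animal North and animal South cross → the far shore.
10. animal South crosses ← the near shore.
11. animal Mid, animal South, and animal West cross → the far shore.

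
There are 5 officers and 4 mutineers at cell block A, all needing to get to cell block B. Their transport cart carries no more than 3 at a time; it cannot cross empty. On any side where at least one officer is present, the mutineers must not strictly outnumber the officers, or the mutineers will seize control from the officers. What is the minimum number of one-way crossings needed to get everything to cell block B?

7

Counting alone: each trip to cell block B takes at most 3 across and each return brings at least 1 back, so after t trips out (and t−1 returns) at most 3t − (t−1) of the 9 are across; that first reaches 9 at t = 4, so at least 7 crossings are needed.
The plan below uses exactly 7 crossings, so it is optimal:
1. 3 mutineers → cell block B.  (cell block A: 5O 1M; cell block B: 0O 3M)
2. 1 mutineer ← cell block A.  (cell block A: 5O 2M; cell block B: 0O 2M)
3. 3 officers → cell block B.  (cell block A: 2O 2M; cell block B: 3O 2M)
4. 1 officer ← cell block A.  (cell block A: 3O 2M; cell block B: 2O 2M)
5. 2 officers and 1 mutineer → cell block B.  (cell block A: 1O 1M; cell block B: 4O 3M)
6. 1 officer ← cell block A.  (cell block A: 2O 1M; cell block B: 3O 3M)
7. 2 officers and 1 mutineer → cell block B.  (cell block A: 0O 0M; cell block B: 5O 4M)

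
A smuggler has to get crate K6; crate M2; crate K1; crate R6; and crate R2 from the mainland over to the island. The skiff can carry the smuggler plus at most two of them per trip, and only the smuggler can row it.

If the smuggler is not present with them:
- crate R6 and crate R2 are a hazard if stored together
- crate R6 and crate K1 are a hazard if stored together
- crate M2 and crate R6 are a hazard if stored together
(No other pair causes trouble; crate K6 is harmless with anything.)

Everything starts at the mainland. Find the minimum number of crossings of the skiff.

5

Counting alone: the smuggler can take at most 2 across per trip to the island, so moving all 5 needs at least 3 loaded trips out, with a return between consecutive ones — at least 5 crossings.
The plan below uses exactly 5 crossings, so it is optimal:
1. Smuggler goes to the island with crate K6 and crate R6.  [the mainland: crate K1, crate M2, crate R2 | the island: crate K6, crate R6]
2. Smuggler goes back to the mainland alone.  [the mainland: crate K1, crate M2, crate R2 | the island: crate K6, crate R6]
3. Smuggler goes to the island with crate K1 and crate M2.  [the mainland: crate R2 | the island: crate K1, crate K6, crate M2, crate R6]
4. Smuggler goes back to the mainland with crate R6.  [the mainland: crate R2, crate R6 | the island: crate K1, crate K6, crate M2]
5. Smuggler goes to the island with crate R2 and crate R6.  [the mainland: — | the island: crate K1, crate K6, crate M2, crate R2, crate R6]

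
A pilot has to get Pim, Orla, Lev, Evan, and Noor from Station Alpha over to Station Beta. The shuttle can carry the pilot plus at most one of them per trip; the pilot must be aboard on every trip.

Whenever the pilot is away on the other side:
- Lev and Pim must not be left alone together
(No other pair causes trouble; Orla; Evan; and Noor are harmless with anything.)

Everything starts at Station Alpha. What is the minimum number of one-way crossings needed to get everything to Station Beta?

9

Counting alone: the pilot can take at most 1 across per trip to Station Beta, so moving all 5 needs at least 5 loaded trips out, with a return between consecutive ones — at least 9 crossings.
The plan below uses exactly 9 crossings, so it is optimal:
1. Pilot goes to Station Beta with Pim.  [Station Alpha: Evan, Lev, Noor, Orla | Station Beta: Pim]
2. Pilot goes back to Station Alpha alone.  [Station Alpha: Evan, Lev, Noor, Orla | Station Beta: Pim]
3. Pilot goes to Station Beta with Orla.  [Station Alpha: Evan, Lev, Noor | Station Beta: Orla, Pim]
4. Pilot goes back to Station Alpha alone.  [Station Alpha: Evan, Lev, Noor | Station Beta: Orla, Pim]
5. Pilot goes to Station Beta with Evan.  [Station Alpha: Lev, Noor | Station Beta: Evan, Orla, Pim]
6. Pilot goes back to Station Alpha alone.  [Station Alpha: Lev, Noor | Station Beta: Evan, Orla, Pim]
7. Pilot goes to Station Beta with Noor.  [Station Alpha: Lev | Station Beta: Evan, Noor, Orla, Pim]
8. Pilot goes back to Station Alpha alone.  [Station Alpha: Lev | Station Beta: Evan, Noor, Orla, Pim]
9. Pilot goes to Station Beta with Lev.  [Station Alpha: — | Station Beta: Evan, Lev, Noor, Orla, Pim]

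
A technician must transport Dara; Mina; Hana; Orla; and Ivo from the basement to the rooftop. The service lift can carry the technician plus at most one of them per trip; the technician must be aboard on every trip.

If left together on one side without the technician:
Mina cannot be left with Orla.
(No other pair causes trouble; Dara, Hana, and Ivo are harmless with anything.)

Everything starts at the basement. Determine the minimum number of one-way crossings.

9

Counting alone: the technician can take at most 1 across per trip to the rooftop, so moving all 5 needs at least 5 loaded trips out, with a return between consecutive ones — at least 9 crossings.
The plan below uses exactly 9 crossings, so it is optimal:
1. Technician goes to the rooftop with Mina.  [the basement: Dara, Hana, Ivo, Orla | the rooftop: Mina]
2. Technician goes back to the basement alone.  [the basement: Dara, Hana, Ivo, Orla | the rooftop: Mina]
3. Technician goes to the rooftop with Dara.  [the basement: Hana, Ivo, Orla | the rooftop: Dara, Mina]
4. Technician goes back to the basement alone.  [the basement: Hana, Ivo, Orla | the rooftop: Dara, Mina]
5. Technician goes to the rooftop with Hana.  [the basement: Ivo, Orla | the rooftop: Dara, Hana, Mina]
6. Technician goes back to the basement alone.  [the basement: Ivo, Orla | the rooftop: Dara, Hana, Mina]
7. Technician goes to the rooftop with Ivo.  [the basement: Orla | the rooftop: Dara, Hana, Ivo, Mina]
8. Technician goes back to the basement alone.  [the basement: Orla | the rooftop: Dara, Hana, Ivo, Mina]
9. Technician goes to the rooftop with Orla.  [the basement: — | the rooftop: Dara, Hana, Ivo, Mina, Orla]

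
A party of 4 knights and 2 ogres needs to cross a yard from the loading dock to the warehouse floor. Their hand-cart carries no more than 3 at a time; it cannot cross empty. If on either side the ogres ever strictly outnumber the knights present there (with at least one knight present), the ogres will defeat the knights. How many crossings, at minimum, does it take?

Counting alone: each trip to the warehouse floor takes at most 3 across and each return brings at least 1 back, so after t trips out (and t−1 returns) at most 3t − (t−1) of the 6 are across; that first reaches 6 at t = 3, so at least 5 crossings are needed.
The plan below uses exactly 5 crossings, so it is optimal:
1. 2 ogres → the warehouse floor.  (the loading dock: 4K 0O; the warehouse floor: 0K 2O)
2. 1 ogre ← the loading dock.  (the loading dock: 4K 1O; the warehouse floor: 0K 1O)
3. 2 knights and 1 ogre → the warehouse floor.  (the loading dock: 2K 0O; the warehouse floor: 2K 2O)
4. 1 ogre ← the loading dock.  (the loading dock: 2K 1O; the warehouse floor: 2K 1O)
5. 2 knights and 1 ogre → the warehouse floor.  (the loading dock: 0K 0O; the warehouse floor: 4K 2O)

5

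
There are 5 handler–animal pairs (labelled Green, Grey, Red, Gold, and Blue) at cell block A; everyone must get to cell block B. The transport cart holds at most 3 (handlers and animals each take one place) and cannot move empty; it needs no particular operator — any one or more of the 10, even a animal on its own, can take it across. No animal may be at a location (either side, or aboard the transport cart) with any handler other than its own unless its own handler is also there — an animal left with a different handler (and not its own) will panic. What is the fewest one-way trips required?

Counting alone: each trip to cell block B takes at most 3 across and each return brings at least 1 back, so after t trips out (and t−1 returns) at most 3t − (t−1) of the 10 are across; that first reaches 10 at t = 5, so at least 9 crossings are needed.
The safety rule pushes this higher. Following every safe sequence of crossings, the most of the 10 that can be at cell block B as the transport cart arrives there on crossing 9 is 9 — never all 10.
So no plan with fewer than 11 crossings exists, and this one achieves 11:
1. animal Green and handler Green cross → cell block B.
2. handler Green crosses ← cell block A.
3. animal Gold, animal Grey, and animal Red cross → cell block B.
4. animal Green crosses ← cell block A.
5. handler Gold, handler Grey, and handler Red cross → cell block B.
6. animal Grey and handler Grey cross ← cell block A.
7. handler Blue, handler Green, and handler Grey cross → cell block B.
8. animal Red crosses ← cell block A.
9. animal Green and animal Grey cross → cell block B.
10. animal Green crosses ← cell block A.
11. animal Blue, animal Green, and animal Red cross → cell block B.

11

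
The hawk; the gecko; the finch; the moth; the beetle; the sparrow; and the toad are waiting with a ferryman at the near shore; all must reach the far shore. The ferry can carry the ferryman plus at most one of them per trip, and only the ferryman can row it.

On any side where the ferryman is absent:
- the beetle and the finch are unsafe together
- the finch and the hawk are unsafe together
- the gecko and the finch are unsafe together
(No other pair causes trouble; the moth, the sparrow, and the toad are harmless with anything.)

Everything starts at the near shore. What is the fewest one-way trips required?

impossible

Following every safe sequence of crossings from the start, the most of the 7 that can be at the far shore as the ferry arrives there on crossings 1, 3, 5, 7, 9 is 1, 2, 3, 4, 5 respectively; the best ever achieved is 5 of 7.
From crossing 11 on, no configuration arises that was not already reachable earlier: only 72 distinct safe configurations (who is on which side, and where the ferry is) can ever be reached, none of them has everyone across, and every continuation just revisits them. So no valid plan exists.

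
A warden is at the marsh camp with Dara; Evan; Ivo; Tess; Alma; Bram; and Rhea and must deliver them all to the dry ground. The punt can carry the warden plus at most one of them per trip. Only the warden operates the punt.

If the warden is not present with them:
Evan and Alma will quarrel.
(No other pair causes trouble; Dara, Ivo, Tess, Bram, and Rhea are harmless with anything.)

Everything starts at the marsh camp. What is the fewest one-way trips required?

13

Counting alone: the warden can take at most 1 across per trip to the dry ground, so moving all 7 needs at least 7 loaded trips out, with a return between consecutive ones — at least 13 crossings.
The plan below uses exactly 13 crossings, so it is optimal:
1. Warden goes to the dry ground with Evan.  [the marsh camp: Alma, Bram, Dara, Ivo, Rhea, Tess | the dry ground: Evan]
2. Warden goes back to the marsh camp alone.  [the marsh camp: Alma, Bram, Dara, Ivo, Rhea, Tess | the dry ground: Evan]
3. Warden goes to the dry ground with Dara.  [the marsh camp: Alma, Bram, Ivo, Rhea, Tess | the dry ground: Dara, Evan]
4. Warden goes back to the marsh camp alone.  [the marsh camp: Alma, Bram, Ivo, Rhea, Tess | the dry ground: Dara, Evan]
5. Warden goes to the dry ground with Ivo.  [the marsh camp: Alma, Bram, Rhea, Tess | the dry ground: Dara, Evan, Ivo]
6. Warden goes back to the marsh camp alone.  [the marsh camp: Alma, Bram, Rhea, Tess | the dry ground: Dara, Evan, Ivo]
7. Warden goes to the dry ground with Tess.  [the marsh camp: Alma, Bram, Rhea | the dry ground: Dara, Evan, Ivo, Tess]
8. Warden goes back to the marsh camp alone.  [the marsh camp: Alma, Bram, Rhea | the dry ground: Dara, Evan, Ivo, Tess]
9. Warden goes to the dry ground with Bram.  [the marsh camp: Alma, Rhea | the dry ground: Bram, Dara, Evan, Ivo, Tess]
10. Warden goes back to the marsh camp alone.  [the marsh camp: Alma, Rhea | the dry ground: Bram, Dara, Evan, Ivo, Tess]
11. Warden goes to the dry ground with Rhea.  [the marsh camp: Alma | the dry ground: Bram, Dara, Evan, Ivo, Rhea, Tess]
12. Warden goes back to the marsh camp alone.  [the marsh camp: Alma | the dry ground: Bram, Dara, Evan, Ivo, Rhea, Tess]
13. Warden goes to the dry ground with Alma.  [the marsh camp: — | the dry ground: Alma, Bram, Dara, Evan, Ivo, Rhea, Tess]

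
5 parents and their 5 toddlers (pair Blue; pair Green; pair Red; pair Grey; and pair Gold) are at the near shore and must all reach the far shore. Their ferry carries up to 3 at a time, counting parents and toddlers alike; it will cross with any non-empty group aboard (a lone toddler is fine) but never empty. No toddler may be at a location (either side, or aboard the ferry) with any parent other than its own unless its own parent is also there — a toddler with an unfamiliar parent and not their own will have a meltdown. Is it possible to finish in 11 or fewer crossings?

Yes — this plan uses 11 crossings (≤ 11):
1. parent Blue and toddler Blue cross → the far shore.
2. parent Blue crosses ← the near shore.
3. toddler Green, toddler Grey, and toddler Red cross → the far shore.
4. toddler Blue crosses ← the near shore.
5. parent Green, parent Grey, and parent Red cross → the far shore.
6. parent Green and toddler Green cross ← the near shore.
7. parent Blue, parent Gold, and parent Green cross → the far shore.
8. toddler Red crosses ← the near shore.
9. toddler Blue and toddler Green cross → the far shore.
10. toddler Blue crosses ← the near shore.
11. toddler Blue, toddler Gold, and toddler Red cross → the far shore.

Yes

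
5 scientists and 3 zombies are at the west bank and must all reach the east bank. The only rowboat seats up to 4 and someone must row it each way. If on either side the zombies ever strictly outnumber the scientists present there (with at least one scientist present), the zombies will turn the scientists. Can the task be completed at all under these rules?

Yes

1. 2 zombies → the east bank.  (the west bank: 5S 1Z; the east bank: 0S 2Z)
2. 1 zombie ← the west bank.  (the west bank: 5S 2Z; the east bank: 0S 1Z)
3. 3 scientists and 1 zombie → the east bank.  (the west bank: 2S 1Z; the east bank: 3S 2Z)
4. 1 zombie ← the west bank.  (the west bank: 2S 2Z; the east bank: 3S 1Z)
5. 2 scientists and 2 zombies → the east bank.  (the west bank: 0S 0Z; the east bank: 5S 3Z)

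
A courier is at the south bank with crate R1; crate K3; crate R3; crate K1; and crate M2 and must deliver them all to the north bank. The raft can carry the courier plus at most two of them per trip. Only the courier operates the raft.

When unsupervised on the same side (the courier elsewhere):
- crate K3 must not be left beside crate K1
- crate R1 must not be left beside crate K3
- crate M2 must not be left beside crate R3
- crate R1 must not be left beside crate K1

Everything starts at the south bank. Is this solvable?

No

Whatever the first load, the items left behind include a forbidden pair without the courier. No opening move is safe, so no plan exists.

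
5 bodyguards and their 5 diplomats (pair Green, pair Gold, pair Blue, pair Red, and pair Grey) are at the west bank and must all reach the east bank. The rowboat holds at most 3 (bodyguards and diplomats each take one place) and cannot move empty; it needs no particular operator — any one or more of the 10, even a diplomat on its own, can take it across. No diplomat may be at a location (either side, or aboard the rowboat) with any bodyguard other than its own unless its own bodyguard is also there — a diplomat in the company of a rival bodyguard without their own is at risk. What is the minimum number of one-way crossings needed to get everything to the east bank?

Counting alone: each trip to the east bank takes at most 3 across and each return brings at least 1 back, so after t trips out (and t−1 returns) at most 3t − (t−1) of the 10 are across; that first reaches 10 at t = 5, so at least 9 crossings are needed.
The safety rule pushes this higher. Following every safe sequence of crossings, the most of the 10 that can be at the east bank as the rowboat arrives there on crossing 9 is 9 — never all 10.
So no plan with fewer than 11 crossings exists, and this one achieves 11:
1. bodyguard Green and diplomat Green cross → the east bank.
2. bodyguard Green crosses ← the west bank.
3. diplomat Blue, diplomat Gold, and diplomat Red cross → the east bank.
4. diplomat Green crosses ← the west bank.
5. bodyguard Blue, bodyguard Gold, and bodyguard Red cross → the east bank.
6. bodyguard Gold and diplomat Gold cross ← the west bank.
7. bodyguard Gold, bodyguard Green, and bodyguard Grey cross → the east bank.
8. diplomat Blue crosses ← the west bank.
9. diplomat Gold and diplomat Green cross → the east bank.
10. diplomat Green crosses ← the west bank.
11. diplomat Blue, diplomat Green, and diplomat Grey cross → the east bank.

11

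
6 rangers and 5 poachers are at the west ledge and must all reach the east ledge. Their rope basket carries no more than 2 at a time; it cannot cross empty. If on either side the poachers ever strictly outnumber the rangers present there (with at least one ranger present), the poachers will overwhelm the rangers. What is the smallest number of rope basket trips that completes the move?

Counting alone: each trip to the east ledge takes at most 2 across and each return brings at least 1 back, so after t trips out (and t−1 returns) at most 2t − (t−1) of the 11 are across; that first reaches 11 at t = 10, so at least 19 crossings are needed.
The plan below uses exactly 19 crossings, so it is optimal:
1. 2 poachers → the east ledge.  (the west ledge: 6R 3P; the east ledge: 0R 2P)
2. 1 poacher ← the west ledge.  (the west ledge: 6R 4P; the east ledge: 0R 1P)
3. 2 poachers → the east ledge.  (the west ledge: 6R 2P; the east ledge: 0R 3P)
4. 1 poacher ← the west ledge.  (the west ledge: 6R 3P; the east ledge: 0R 2P)
5. 2 rangers → the east ledge.  (the west ledge: 4R 3P; the east ledge: 2R 2P)
6. 1 poacher ← the west ledge.  (the west ledge: 4R 4P; the east ledge: 2R 1P)
7. 1 ranger and 1 poacher → the east ledge.  (the west ledge: 3R 3P; the east ledge: 3R 2P)
8. 1 ranger ← the west ledge.  (the west ledge: 4R 3P; the east ledge: 2R 2P)
9. 1 ranger and 1 poacher → the east ledge.  (the west ledge: 3R 2P; the east ledge: 3R 3P)
10. 1 poacher ← the west ledge.  (the west ledge: 3R 3P; the east ledge: 3R 2P)
11. 1 ranger and 1 poacher → the east ledge.  (the west ledge: 2R 2P; the east ledge: 4R 3P)
12. 1 ranger ← the west ledge.  (the west ledge: 3R 2P; the east ledge: 3R 3P)
13. 1 ranger and 1 poacher → the east ledge.  (the west ledge: 2R 1P; the east ledge: 4R 4P)
14. 1 poacher ← the west ledge.  (the west ledge: 2R 2P; the east ledge: 4R 3P)
15. 1 ranger and 1 poacher → the east ledge.  (the west ledge: 1R 1P; the east ledge: 5R 4P)
16. 1 ranger ← the west ledge.  (the west ledge: 2R 1P; the east ledge: 4R 4P)
17. 1 ranger and 1 poacher → the east ledge.  (the west ledge: 1R 0P; the east ledge: 5R 5P)
18. 1 poacher ← the west ledge.  (the west ledge: 1R 1P; the east ledge: 5R 4P)
19. 1 ranger and 1 poacher → the east ledge.  (the west ledge: 0R 0P; the east ledge: 6R 5P)

19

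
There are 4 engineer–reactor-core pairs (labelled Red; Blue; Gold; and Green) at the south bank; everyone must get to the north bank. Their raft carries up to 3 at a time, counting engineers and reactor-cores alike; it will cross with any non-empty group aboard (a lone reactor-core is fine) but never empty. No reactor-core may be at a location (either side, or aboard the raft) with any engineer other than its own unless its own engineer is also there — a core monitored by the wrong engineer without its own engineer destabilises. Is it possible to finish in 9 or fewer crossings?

Yes — this plan uses 9 crossings (≤ 9):
1. engineer Red and reactor-core Red cross → the north bank.
2. engineer Red crosses ← the south bank.
3. engineer Blue, engineer Red, and reactor-core Blue cross → the north bank.
4. engineer Red and reactor-core Red cross ← the south bank.
5. engineer Gold, engineer Green, and engineer Red cross → the north bank.
6. reactor-core Blue crosses ← the south bank.
7. reactor-core Blue and reactor-core Red cross → the north bank.
8. reactor-core Red crosses ← the south bank.
9. reactor-core Gold, reactor-core Green, and reactor-core Red cross → the north bank.

Yes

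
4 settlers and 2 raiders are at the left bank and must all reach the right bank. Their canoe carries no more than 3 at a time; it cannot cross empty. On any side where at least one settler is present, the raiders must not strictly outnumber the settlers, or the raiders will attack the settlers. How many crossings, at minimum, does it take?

5

Counting alone: each trip to the right bank takes at most 3 across and each return brings at least 1 back, so after t trips out (and t−1 returns) at most 3t − (t−1) of the 6 are across; that first reaches 6 at t = 3, so at least 5 crossings are needed.
The plan below uses exactly 5 crossings, so it is optimal:
1. 2 raiders → the right bank.  (the left bank: 4S 0R; the right bank: 0S 2R)
2. 1 raider ← the left bank.  (the left bank: 4S 1R; the right bank: 0S 1R)
3. 2 settlers and 1 raider → the right bank.  (the left bank: 2S 0R; the right bank: 2S 2R)
4. 1 raider ← the left bank.  (the left bank: 2S 1R; the right bank: 2S 1R)
5. 2 settlers and 1 raider → the right bank.  (the left bank: 0S 0R; the right bank: 4S 2R)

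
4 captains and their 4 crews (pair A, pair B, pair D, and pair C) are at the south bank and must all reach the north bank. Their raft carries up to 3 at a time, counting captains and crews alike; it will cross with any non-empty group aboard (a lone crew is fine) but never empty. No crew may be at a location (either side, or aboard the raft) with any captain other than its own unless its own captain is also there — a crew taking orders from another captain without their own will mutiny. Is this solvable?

Yes

1. captain A and crew A cross → the north bank.
2. captain A crosses ← the south bank.
3. captain A, captain B, and crew B cross → the north bank.
4. captain A and crew A cross ← the south bank.
5. captain A, captain C, and captain D cross → the north bank.
6. crew B crosses ← the south bank.
7. crew A and crew B cross → the north bank.
8. crew A crosses ← the south bank.
9. crew A, crew C, and crew D cross → the north bank.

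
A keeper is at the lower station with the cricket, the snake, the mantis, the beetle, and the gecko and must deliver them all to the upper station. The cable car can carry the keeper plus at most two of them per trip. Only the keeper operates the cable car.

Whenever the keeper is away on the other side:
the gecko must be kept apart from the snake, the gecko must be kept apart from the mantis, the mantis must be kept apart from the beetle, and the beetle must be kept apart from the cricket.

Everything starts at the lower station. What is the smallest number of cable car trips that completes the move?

Counting alone: the keeper can take at most 2 across per trip to the upper station, so moving all 5 needs at least 3 loaded trips out, with a return between consecutive ones — at least 5 crossings.
The safety rule pushes this higher. Following every safe sequence of crossings, the most of the 5 that can be at the upper station as the cable car arrives there on crossing 5 is 4 — never all 5.
So no plan with fewer than 7 crossings exists, and this one achieves 7:
1. Keeper goes to the upper station with the beetle and the gecko.  [the lower station: the cricket, the mantis, the snake | the upper station: the beetle, the gecko]
2. Keeper goes back to the lower station alone.  [the lower station: the cricket, the mantis, the snake | the upper station: the beetle, the gecko]
3. Keeper goes to the upper station with the cricket.  [the lower station: the mantis, the snake | the upper station: the beetle, the cricket, the gecko]
4. Keeper goes back to the lower station with the beetle.  [the lower station: the beetle, the mantis, the snake | the upper station: the cricket, the gecko]
5. Keeper goes to the upper station with the mantis and the snake.  [the lower station: the beetle | the upper station: the cricket, the gecko, the mantis, the snake]
6. Keeper goes back to the lower station with the gecko.  [the lower station: the beetle, the gecko | the upper station: the cricket, the mantis, the snake]
7. Keeper goes to the upper station with the beetle and the gecko.  [the lower station: — | the upper station: the beetle, the cricket, the gecko, the mantis, the snake]

7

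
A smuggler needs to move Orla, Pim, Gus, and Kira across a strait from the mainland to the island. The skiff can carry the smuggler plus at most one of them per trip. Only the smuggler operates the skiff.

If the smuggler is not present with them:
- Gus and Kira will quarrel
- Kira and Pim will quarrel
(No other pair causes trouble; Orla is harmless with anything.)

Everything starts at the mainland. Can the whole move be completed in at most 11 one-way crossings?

Yes

Yes — this plan uses 9 crossings (≤ 11):
1. Smuggler goes to the island with Kira.  [the mainland: Gus, Orla, Pim | the island: Kira]
2. Smuggler goes back to the mainland alone.  [the mainland: Gus, Orla, Pim | the island: Kira]
3. Smuggler goes to the island with Orla.  [the mainland: Gus, Pim | the island: Kira, Orla]
4. Smuggler goes back to the mainland alone.  [the mainland: Gus, Pim | the island: Kira, Orla]
5. Smuggler goes to the island with Pim.  [the mainland: Gus | the island: Kira, Orla, Pim]
6. Smuggler goes back to the mainland with Kira.  [the mainland: Gus, Kira | the island: Orla, Pim]
7. Smuggler goes to the island with Gus.  [the mainland: Kira | the island: Gus, Orla, Pim]
8. Smuggler goes back to the mainland alone.  [the mainland: Kira | the island: Gus, Orla, Pim]
9. Smuggler goes to the island with Kira.  [the mainland: — | the island: Gus, Kira, Orla, Pim]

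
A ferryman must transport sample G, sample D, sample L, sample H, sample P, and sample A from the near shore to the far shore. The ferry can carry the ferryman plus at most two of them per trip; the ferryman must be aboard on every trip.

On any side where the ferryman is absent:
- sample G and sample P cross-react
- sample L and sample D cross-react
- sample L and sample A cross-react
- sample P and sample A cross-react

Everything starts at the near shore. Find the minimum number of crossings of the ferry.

7

Counting alone: the ferryman can take at most 2 across per trip to the far shore, so moving all 6 needs at least 3 loaded trips out, with a return between consecutive ones — at least 5 crossings.
The safety rule pushes this higher. Following every safe sequence of crossings, the most of the 6 that can be at the far shore as the ferry arrives there on crossing 5 is 5 — never all 6.
So no plan with fewer than 7 crossings exists, and this one achieves 7:
1. Ferryman goes to the far shore with sample L and sample P.
2. Ferryman goes back to the near shore alone.
3. Ferryman goes to the far shore with sample D and sample G.
4. Ferryman goes back to the near shore with sample L and sample P.
5. Ferryman goes to the far shore with sample A and sample H.
6. Ferryman goes back to the near shore alone.
7. Ferryman goes to the far shore with sample L and sample P.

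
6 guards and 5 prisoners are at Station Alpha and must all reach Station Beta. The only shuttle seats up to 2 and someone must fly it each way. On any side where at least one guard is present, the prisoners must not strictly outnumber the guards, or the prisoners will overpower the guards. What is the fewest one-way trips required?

Counting alone: each trip to Station Beta takes at most 2 across and each return brings at least 1 back, so after t trips out (and t−1 returns) at most 2t − (t−1) of the 11 are across; that first reaches 11 at t = 10, so at least 19 crossings are needed.
The plan below uses exactly 19 crossings, so it is optimal:
1. 2 prisoners → Station Beta.  (Station Alpha: 6G 3P; Station Beta: 0G 2P)
2. 1 prisoner ← Station Alpha.  (Station Alpha: 6G 4P; Station Beta: 0G 1P)
3. 2 prisoners → Station Beta.  (Station Alpha: 6G 2P; Station Beta: 0G 3P)
4. 1 prisoner ← Station Alpha.  (Station Alpha: 6G 3P; Station Beta: 0G 2P)
5. 2 guards → Station Beta.  (Station Alpha: 4G 3P; Station Beta: 2G 2P)
6. 1 prisoner ← Station Alpha.  (Station Alpha: 4G 4P; Station Beta: 2G 1P)
7. 1 guard and 1 prisoner → Station Beta.  (Station Alpha: 3G 3P; Station Beta: 3G 2P)
8. 1 guard ← Station Alpha.  (Station Alpha: 4G 3P; Station Beta: 2G 2P)
9. 1 guard and 1 prisoner → Station Beta.  (Station Alpha: 3G 2P; Station Beta: 3G 3P)
10. 1 prisoner ← Station Alpha.  (Station Alpha: 3G 3P; Station Beta: 3G 2P)
11. 1 guard and 1 prisoner → Station Beta.  (Station Alpha: 2G 2P; Station Beta: 4G 3P)
12. 1 guard ← Station Alpha.  (Station Alpha: 3G 2P; Station Beta: 3G 3P)
13. 1 guard and 1 prisoner → Station Beta.  (Station Alpha: 2G 1P; Station Beta: 4G 4P)
14. 1 prisoner ← Station Alpha.  (Station Alpha: 2G 2P; Station Beta: 4G 3P)
15. 1 guard and 1 prisoner → Station Beta.  (Station Alpha: 1G 1P; Station Beta: 5G 4P)
16. 1 guard ← Station Alpha.  (Station Alpha: 2G 1P; Station Beta: 4G 4P)
17. 1 guard and 1 prisoner → Station Beta.  (Station Alpha: 1G 0P; Station Beta: 5G 5P)
18. 1 prisoner ← Station Alpha.  (Station Alpha: 1G 1P; Station Beta: 5G 4P)
19. 1 guard and 1 prisoner → Station Beta.  (Station Alpha: 0G 0P; Station Beta: 6G 5P)

19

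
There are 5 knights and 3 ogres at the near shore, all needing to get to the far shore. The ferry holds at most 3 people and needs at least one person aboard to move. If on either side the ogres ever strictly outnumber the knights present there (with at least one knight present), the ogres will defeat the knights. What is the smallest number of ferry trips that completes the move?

Counting alone: each trip to the far shore takes at most 3 across and each return brings at least 1 back, so after t trips out (and t−1 returns) at most 3t − (t−1) of the 8 are across; that first reaches 8 at t = 4, so at least 7 crossings are needed.
The plan below uses exactly 7 crossings, so it is optimal:
1. 2 ogres → the far shore.  (the near shore: 5K 1O; the far shore: 0K 2O)
2. 1 ogre ← the near shore.  (the near shore: 5K 2O; the far shore: 0K 1O)
3. 2 knights and 1 ogre → the far shore.  (the near shore: 3K 1O; the far shore: 2K 2O)
4. 1 ogre ← the near shore.  (the near shore: 3K 2O; the far shore: 2K 1O)
5. 1 knight and 2 ogres → the far shore.  (the near shore: 2K 0O; the far shore: 3K 3O)
6. 1 ogre ← the near shore.  (the near shore: 2K 1O; the far shore: 3K 2O)
7. 2 knights and 1 ogre → the far shore.  (the near shore: 0K 0O; the far shore: 5K 3O)

7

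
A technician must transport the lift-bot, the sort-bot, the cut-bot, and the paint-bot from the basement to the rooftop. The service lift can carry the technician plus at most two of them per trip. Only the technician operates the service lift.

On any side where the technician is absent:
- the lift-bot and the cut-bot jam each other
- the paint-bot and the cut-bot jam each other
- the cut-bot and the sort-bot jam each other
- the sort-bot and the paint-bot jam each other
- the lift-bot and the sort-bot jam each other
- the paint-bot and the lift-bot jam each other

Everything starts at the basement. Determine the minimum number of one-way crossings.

Whatever the first load, the items left behind include a forbidden pair without the technician. No opening move is safe, so no plan exists.

impossible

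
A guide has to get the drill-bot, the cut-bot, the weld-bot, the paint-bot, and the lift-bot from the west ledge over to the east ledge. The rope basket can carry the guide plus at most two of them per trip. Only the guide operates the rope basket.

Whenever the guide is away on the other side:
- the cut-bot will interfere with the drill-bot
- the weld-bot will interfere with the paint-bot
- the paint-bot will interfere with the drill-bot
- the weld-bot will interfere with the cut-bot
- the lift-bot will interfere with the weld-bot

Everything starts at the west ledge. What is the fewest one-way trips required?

Counting alone: the guide can take at most 2 across per trip to the east ledge, so moving all 5 needs at least 3 loaded trips out, with a return between consecutive ones — at least 5 crossings.
The safety rule pushes this higher. Following every safe sequence of crossings, the most of the 5 that can be at the east ledge as the rope basket arrives there on crossing 5 is 4 — never all 5.
So no plan with fewer than 7 crossings exists, and this one achieves 7:
1. Guide goes to the east ledge with the drill-bot and the weld-bot.
2. Guide goes back to the west ledge alone.
3. Guide goes to the east ledge with the cut-bot.
4. Guide goes back to the west ledge with the drill-bot and the weld-bot.
5. Guide goes to the east ledge with the lift-bot and the paint-bot.
6. Guide goes back to the west ledge alone.
7. Guide goes to the east ledge with the drill-bot and the weld-bot.

7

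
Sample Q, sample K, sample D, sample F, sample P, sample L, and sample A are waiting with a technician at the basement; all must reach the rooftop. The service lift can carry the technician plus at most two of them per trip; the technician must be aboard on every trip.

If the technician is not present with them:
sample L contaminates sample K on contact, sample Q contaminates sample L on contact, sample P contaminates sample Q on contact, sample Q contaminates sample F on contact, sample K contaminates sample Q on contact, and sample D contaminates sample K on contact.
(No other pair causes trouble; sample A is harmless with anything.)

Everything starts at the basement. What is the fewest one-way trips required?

11

Counting alone: the technician can take at most 2 across per trip to the rooftop, so moving all 7 needs at least 4 loaded trips out, with a return between consecutive ones — at least 7 crossings.
The safety rule pushes this higher. Following every safe sequence of crossings, the most of the 7 that can be at the rooftop as the service lift arrives there on crossings 7, 9 is 5, 6 respectively — never all 7.
So no plan with fewer than 11 crossings exists, and this one achieves 11:
1. Technician goes to the rooftop with sample K and sample Q.  [the basement: sample A, sample D, sample F, sample L, sample P | the rooftop: sample K, sample Q]
2. Technician goes back to the basement with sample Q.  [the basement: sample A, sample D, sample F, sample L, sample P, sample Q | the rooftop: sample K]
3. Technician goes to the rooftop with sample D and sample Q.  [the basement: sample A, sample F, sample L, sample P | the rooftop: sample D, sample K, sample Q]
4. Technician goes back to the basement with sample K.  [the basement: sample A, sample F, sample K, sample L, sample P | the rooftop: sample D, sample Q]
5. Technician goes to the rooftop with sample A and sample K.  [the basement: sample F, sample L, sample P | the rooftop: sample A, sample D, sample K, sample Q]
6. Technician goes back to the basement with sample K.  [the basement: sample F, sample K, sample L, sample P | the rooftop: sample A, sample D, sample Q]
7. Technician goes to the rooftop with sample F and sample L.  [the basement: sample K, sample P | the rooftop: sample A, sample D, sample F, sample L, sample Q]
8. Technician goes back to the basement with sample Q.  [the basement: sample K, sample P, sample Q | the rooftop: sample A, sample D, sample F, sample L]
9. Technician goes to the rooftop with sample P and sample Q.  [the basement: sample K | the rooftop: sample A, sample D, sample F, sample L, sample P, sample Q]
10. Technician goes back to the basement with sample Q.  [the basement: sample K, sample Q | the rooftop: sample A, sample D, sample F, sample L, sample P]
11. Technician goes to the rooftop with sample K and sample Q.  [the basement: — | the rooftop: sample A, sample D, sample F, sample K, sample L, sample P, sample Q]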